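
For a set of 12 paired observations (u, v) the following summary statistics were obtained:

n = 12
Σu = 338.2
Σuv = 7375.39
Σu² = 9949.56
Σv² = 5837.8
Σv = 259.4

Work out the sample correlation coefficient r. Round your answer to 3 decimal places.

0.208

r = (nΣuv − ΣuΣv) / √[(nΣu² − (Σu)²)(nΣv² − (Σv)²)]
Numerator: 12×7375.39 − 338.2×259.4 = 775.6
Denominator: √[(119394.72 − 114379.24)(70053.6 − 67288.36)] = √[5015.48 × 2765.24] = 3724.1114
r = 775.6 / 3724.1114 ≈ 0.208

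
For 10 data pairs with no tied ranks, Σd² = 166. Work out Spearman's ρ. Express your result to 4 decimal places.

-0.0061

ρ = 1 − 6Σd² / [n(n²−1)] = 1 − 6×166 / (10×99)
  = 1 − 996/990 = 1 − 1.00606 ≈ -0.0061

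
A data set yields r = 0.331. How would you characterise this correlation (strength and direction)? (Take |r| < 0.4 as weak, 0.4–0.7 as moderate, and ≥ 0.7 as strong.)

r = 0.331 > 0 so the relationship is positive.
|r| = 0.331, which falls in the weak range.

weak positive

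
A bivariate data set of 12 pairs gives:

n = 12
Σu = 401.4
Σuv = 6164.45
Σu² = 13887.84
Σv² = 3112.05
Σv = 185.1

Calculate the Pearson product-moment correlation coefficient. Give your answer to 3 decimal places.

r = (nΣuv − ΣuΣv) / √[(nΣu² − (Σu)²)(nΣv² − (Σv)²)]
Numerator: 12×6164.45 − 401.4×185.1 = -325.74
Denominator: √[(166654.08 − 161121.96)(37344.6 − 34262.01)] = √[5532.12 × 3082.59] = 4129.5590
r = -325.74 / 4129.5590 ≈ -0.079

-0.079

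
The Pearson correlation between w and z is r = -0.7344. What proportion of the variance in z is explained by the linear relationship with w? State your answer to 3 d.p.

r² = (-0.7344)² = 0.539

0.539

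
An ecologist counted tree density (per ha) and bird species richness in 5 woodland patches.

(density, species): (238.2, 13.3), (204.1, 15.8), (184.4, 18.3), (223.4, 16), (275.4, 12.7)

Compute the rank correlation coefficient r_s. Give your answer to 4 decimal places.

-0.9000

Rank density: 4, 2, 1, 3, 5
Rank species: 2, 3, 5, 4, 1
d = rank(density) − rank(species): 2, -1, -4, -1, 4; Σd² = 38
ρ = 1 − 6Σd² / [n(n²−1)] = 1 − 6×38 / (5×24) = 1 − 228/120 ≈ -0.9000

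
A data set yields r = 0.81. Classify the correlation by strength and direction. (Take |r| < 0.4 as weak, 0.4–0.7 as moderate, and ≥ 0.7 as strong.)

strong positive

r = 0.81 > 0 so the relationship is positive.
|r| = 0.81, which falls in the strong range.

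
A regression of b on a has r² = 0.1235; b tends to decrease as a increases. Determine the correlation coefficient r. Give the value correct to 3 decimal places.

|r| = √0.1235 = 0.351
The association is negative, so r = −0.351.

-0.351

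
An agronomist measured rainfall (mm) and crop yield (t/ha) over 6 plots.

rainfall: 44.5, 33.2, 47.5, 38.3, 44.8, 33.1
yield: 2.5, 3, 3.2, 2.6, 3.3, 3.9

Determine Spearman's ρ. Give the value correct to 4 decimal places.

-0.1429

Rank rainfall: 4, 2, 6, 3, 5, 1
Rank yield: 1, 3, 4, 2, 5, 6
d = rank(rainfall) − rank(yield): 3, -1, 2, 1, 0, -5; Σd² = 40
ρ = 1 − 6Σd² / [n(n²−1)] = 1 − 6×40 / (6×35) = 1 − 240/210 ≈ -0.1429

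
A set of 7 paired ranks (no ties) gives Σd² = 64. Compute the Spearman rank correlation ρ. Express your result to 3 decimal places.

ρ = 1 − 6Σd² / [n(n²−1)] = 1 − 6×64 / (7×48)
  = 1 − 384/336 = 1 − 1.1429 ≈ -0.143

-0.143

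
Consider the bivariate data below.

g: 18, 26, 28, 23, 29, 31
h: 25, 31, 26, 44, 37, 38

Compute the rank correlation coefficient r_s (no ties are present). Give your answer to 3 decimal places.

Rank g: 1, 3, 4, 2, 5, 6
Rank h: 1, 3, 2, 6, 4, 5
d = rank(g) − rank(h): 0, 0, 2, -4, 1, 1; Σd² = 22
ρ = 1 − 6Σd² / [n(n²−1)] = 1 − 6×22 / (6×35) = 1 − 132/210 ≈ 0.371

0.371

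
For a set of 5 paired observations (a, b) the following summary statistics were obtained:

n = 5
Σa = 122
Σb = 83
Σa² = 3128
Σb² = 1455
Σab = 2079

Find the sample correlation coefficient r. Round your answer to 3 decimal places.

0.498

r = (nΣab − ΣaΣb) / √[(nΣa² − (Σa)²)(nΣb² − (Σb)²)]
Numerator: 5×2079 − 122×83 = 269
Denominator: √[(15640 − 14884)(7275 − 6889)] = √[756 × 386] = 540.2000
r = 269 / 540.2000 ≈ 0.498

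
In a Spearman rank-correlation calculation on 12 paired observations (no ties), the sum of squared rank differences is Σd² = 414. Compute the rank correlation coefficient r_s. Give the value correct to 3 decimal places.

-0.448

ρ = 1 − 6Σd² / [n(n²−1)] = 1 − 6×414 / (12×143)
  = 1 − 2484/1716 = 1 − 1.4476 ≈ -0.448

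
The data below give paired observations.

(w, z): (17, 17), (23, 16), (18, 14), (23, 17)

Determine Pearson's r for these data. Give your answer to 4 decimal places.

n = 4, Σw = 81, Σz = 64, Σw² = 1671, Σz² = 1030, Σwz = 1300
nΣwz − ΣwΣz = 5200 − 5184 = 16
nΣw² − (Σw)² = 6684 − 6561 = 123; nΣz² − (Σz)² = 4120 − 4096 = 24
r = 16 / √(123 × 24) = 16 / 54.3323 ≈ 0.2945

0.2945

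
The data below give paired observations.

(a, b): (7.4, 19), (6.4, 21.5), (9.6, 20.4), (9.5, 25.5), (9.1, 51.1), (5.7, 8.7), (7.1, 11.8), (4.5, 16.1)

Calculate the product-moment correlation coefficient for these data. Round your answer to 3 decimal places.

n = 8, Σa = 59.3, Σb = 174.1, Σa² = 464.09, Σb² = 4975.01, Σab = 1387.12
nΣab − ΣaΣb = 11096.96 − 10324.13 = 772.83
nΣa² − (Σa)² = 3712.72 − 3516.49 = 196.23; nΣb² − (Σb)² = 39800.08 − 30310.81 = 9489.27
r = 772.83 / √(196.23 × 9489.27) = 772.83 / 1364.5803 ≈ 0.566

0.566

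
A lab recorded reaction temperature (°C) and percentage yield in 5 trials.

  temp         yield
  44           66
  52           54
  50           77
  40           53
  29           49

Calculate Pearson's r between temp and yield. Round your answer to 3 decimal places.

n = 5, Σx = 215, Σy = 299, Σx² = 9581, Σy² = 18411, Σxy = 13103
nΣxy − ΣxΣy = 65515 − 64285 = 1230
nΣx² − (Σx)² = 47905 − 46225 = 1680; nΣy² − (Σy)² = 92055 − 89401 = 2654
r = 1230 / √(1680 × 2654) = 1230 / 2111.5681 ≈ 0.583

0.583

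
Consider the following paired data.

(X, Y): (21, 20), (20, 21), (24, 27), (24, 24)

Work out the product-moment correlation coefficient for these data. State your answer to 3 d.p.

0.869

n = 4, ΣX = 89, ΣY = 92, ΣX² = 1993, ΣY² = 2146, ΣXY = 2064
nΣXY − ΣXΣY = 8256 − 8188 = 68
nΣX² − (ΣX)² = 7972 − 7921 = 51; nΣY² − (ΣY)² = 8584 − 8464 = 120
r = 68 / √(51 × 120) = 68 / 78.2304 ≈ 0.869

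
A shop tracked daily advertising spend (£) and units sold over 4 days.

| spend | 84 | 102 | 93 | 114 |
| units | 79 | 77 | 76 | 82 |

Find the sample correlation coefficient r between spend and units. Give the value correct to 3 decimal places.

n = 4, Σx = 393, Σy = 314, Σx² = 39105, Σy² = 24670, Σxy = 30906
nΣxy − ΣxΣy = 123624 − 123402 = 222
nΣx² − (Σx)² = 156420 − 154449 = 1971; nΣy² − (Σy)² = 98680 − 98596 = 84
r = 222 / √(1971 × 84) = 222 / 406.8956 ≈ 0.546

0.546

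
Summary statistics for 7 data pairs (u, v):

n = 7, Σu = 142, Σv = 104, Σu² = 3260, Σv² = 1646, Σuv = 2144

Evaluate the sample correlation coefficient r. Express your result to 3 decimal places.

0.175

r = (nΣuv − ΣuΣv) / √[(nΣu² − (Σu)²)(nΣv² − (Σv)²)]
Numerator: 7×2144 − 142×104 = 240
Denominator: √[(22820 − 20164)(11522 − 10816)] = √[2656 × 706] = 1369.3561
r = 240 / 1369.3561 ≈ 0.175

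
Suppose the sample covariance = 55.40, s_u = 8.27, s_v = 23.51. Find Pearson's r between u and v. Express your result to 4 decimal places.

0.2849

r = Cov(u,v) / (s_u · s_v) = 55.40 / (8.27 × 23.51)
  = 55.40 / 194.4277 ≈ 0.2849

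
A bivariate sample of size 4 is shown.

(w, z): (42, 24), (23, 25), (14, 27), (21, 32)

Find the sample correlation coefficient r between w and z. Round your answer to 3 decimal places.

-0.524

n = 4, Σw = 100, Σz = 108, Σw² = 2930, Σz² = 2954, Σwz = 2633
nΣwz − ΣwΣz = 10532 − 10800 = -268
nΣw² − (Σw)² = 11720 − 10000 = 1720; nΣz² − (Σz)² = 11816 − 11664 = 152
r = -268 / √(1720 × 152) = -268 / 511.3120 ≈ -0.524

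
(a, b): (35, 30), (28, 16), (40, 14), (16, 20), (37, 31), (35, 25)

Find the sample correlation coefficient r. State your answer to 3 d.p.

n = 6, Σa = 191, Σb = 136, Σa² = 6459, Σb² = 3338, Σab = 4400
nΣab − ΣaΣb = 26400 − 25976 = 424
nΣa² − (Σa)² = 38754 − 36481 = 2273; nΣb² − (Σb)² = 20028 − 18496 = 1532
r = 424 / √(2273 × 1532) = 424 / 1866.0750 ≈ 0.227

0.227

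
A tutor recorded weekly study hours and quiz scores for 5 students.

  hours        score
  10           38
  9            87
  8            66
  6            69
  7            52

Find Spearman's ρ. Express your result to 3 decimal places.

Rank hours: 5, 4, 3, 1, 2
Rank score: 1, 5, 3, 4, 2
d = rank(hours) − rank(score): 4, -1, 0, -3, 0; Σd² = 26
ρ = 1 − 6Σd² / [n(n²−1)] = 1 − 6×26 / (5×24) = 1 − 156/120 ≈ -0.300

-0.300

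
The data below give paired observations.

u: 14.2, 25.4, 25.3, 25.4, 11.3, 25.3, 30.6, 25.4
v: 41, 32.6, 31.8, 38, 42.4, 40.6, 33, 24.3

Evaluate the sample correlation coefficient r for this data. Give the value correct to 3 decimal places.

-0.614

n = 8, Σu = 182.9, Σv = 283.7, Σu² = 4481.35, Σv² = 10324.61, Σuv = 6313.3
nΣuv − ΣuΣv = 50506.4 − 51888.73 = -1382.33
nΣu² − (Σu)² = 35850.8 − 33452.41 = 2398.39; nΣv² − (Σv)² = 82596.88 − 80485.69 = 2111.19
r = -1382.33 / √(2398.39 × 2111.19) = -1382.33 / 2250.2127 ≈ -0.614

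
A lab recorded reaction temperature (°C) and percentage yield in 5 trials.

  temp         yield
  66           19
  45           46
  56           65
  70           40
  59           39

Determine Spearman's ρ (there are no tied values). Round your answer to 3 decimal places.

-0.600

Rank temp: 4, 1, 2, 5, 3
Rank yield: 1, 4, 5, 3, 2
d = rank(temp) − rank(yield): 3, -3, -3, 2, 1; Σd² = 32
ρ = 1 − 6Σd² / [n(n²−1)] = 1 − 6×32 / (5×24) = 1 − 192/120 ≈ -0.600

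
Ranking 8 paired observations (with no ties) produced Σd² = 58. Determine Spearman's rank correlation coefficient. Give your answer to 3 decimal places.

0.310

ρ = 1 − 6Σd² / [n(n²−1)] = 1 − 6×58 / (8×63)
  = 1 − 348/504 = 1 − 0.6905 ≈ 0.310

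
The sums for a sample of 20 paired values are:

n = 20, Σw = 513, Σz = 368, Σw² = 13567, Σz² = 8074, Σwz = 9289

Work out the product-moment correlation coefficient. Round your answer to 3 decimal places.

-0.206

r = (nΣwz − ΣwΣz) / √[(nΣw² − (Σw)²)(nΣz² − (Σz)²)]
Numerator: 20×9289 − 513×368 = -3004
Denominator: √[(271340 − 263169)(161480 − 135424)] = √[8171 × 26056] = 14591.2157
r = -3004 / 14591.2157 ≈ -0.206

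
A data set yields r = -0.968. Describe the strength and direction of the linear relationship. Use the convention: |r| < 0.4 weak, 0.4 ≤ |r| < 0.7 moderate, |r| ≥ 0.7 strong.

strong negative

r = -0.968 < 0 so the relationship is negative.
|r| = 0.968, which falls in the strong range.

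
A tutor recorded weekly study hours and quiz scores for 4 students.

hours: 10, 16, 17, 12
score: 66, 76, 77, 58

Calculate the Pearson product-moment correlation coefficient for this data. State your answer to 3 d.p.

0.810

n = 4, Σx = 55, Σy = 277, Σx² = 789, Σy² = 19425, Σxy = 3881
nΣxy − ΣxΣy = 15524 − 15235 = 289
nΣx² − (Σx)² = 3156 − 3025 = 131; nΣy² − (Σy)² = 77700 − 76729 = 971
r = 289 / √(131 × 971) = 289 / 356.6525 ≈ 0.810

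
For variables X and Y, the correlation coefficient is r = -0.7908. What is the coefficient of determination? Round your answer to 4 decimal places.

r² = (-0.7908)² = 0.6254

0.6254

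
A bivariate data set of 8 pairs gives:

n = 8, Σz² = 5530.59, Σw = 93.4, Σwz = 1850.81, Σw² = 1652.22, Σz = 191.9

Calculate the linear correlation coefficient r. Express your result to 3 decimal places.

r = (nΣwz − ΣwΣz) / √[(nΣw² − (Σw)²)(nΣz² − (Σz)²)]
Numerator: 8×1850.81 − 93.4×191.9 = -3116.98
Denominator: √[(13217.76 − 8723.56)(44244.72 − 36825.61)] = √[4494.2 × 7419.11] = 5774.3367
r = -3116.98 / 5774.3367 ≈ -0.540

-0.540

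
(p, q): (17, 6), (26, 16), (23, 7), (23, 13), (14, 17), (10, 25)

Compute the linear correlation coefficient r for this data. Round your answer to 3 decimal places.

-0.533

n = 6, Σp = 113, Σq = 84, Σp² = 2319, Σq² = 1424, Σpq = 1466
nΣpq − ΣpΣq = 8796 − 9492 = -696
nΣp² − (Σp)² = 13914 − 12769 = 1145; nΣq² − (Σq)² = 8544 − 7056 = 1488
r = -696 / √(1145 × 1488) = -696 / 1305.2816 ≈ -0.533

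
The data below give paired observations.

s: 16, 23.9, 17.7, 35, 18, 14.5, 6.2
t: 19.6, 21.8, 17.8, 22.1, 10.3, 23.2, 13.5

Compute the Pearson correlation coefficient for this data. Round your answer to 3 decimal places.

n = 7, Σs = 131.3, Σt = 128.3, Σs² = 2938.19, Σt² = 2491.23, Σst = 2528.68
nΣst − ΣsΣt = 17700.76 − 16845.79 = 854.97
nΣs² − (Σs)² = 20567.33 − 17239.69 = 3327.64; nΣt² − (Σt)² = 17438.61 − 16460.89 = 977.72
r = 854.97 / √(3327.64 × 977.72) = 854.97 / 1803.7462 ≈ 0.474

0.474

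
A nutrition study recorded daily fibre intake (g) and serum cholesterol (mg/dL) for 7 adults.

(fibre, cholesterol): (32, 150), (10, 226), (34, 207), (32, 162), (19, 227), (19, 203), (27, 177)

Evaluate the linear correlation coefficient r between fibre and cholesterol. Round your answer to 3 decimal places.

-0.721

n = 7, Σx = 173, Σy = 1352, Σx² = 4755, Σy² = 266736, Σxy = 32231
nΣxy − ΣxΣy = 225617 − 233896 = -8279
nΣx² − (Σx)² = 33285 − 29929 = 3356; nΣy² − (Σy)² = 1867152 − 1827904 = 39248
r = -8279 / √(3356 × 39248) = -8279 / 11476.7717 ≈ -0.721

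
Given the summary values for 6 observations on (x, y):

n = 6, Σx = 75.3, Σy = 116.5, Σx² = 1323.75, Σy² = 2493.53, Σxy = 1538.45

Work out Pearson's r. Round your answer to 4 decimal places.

0.2579

r = (nΣxy − ΣxΣy) / √[(nΣx² − (Σx)²)(nΣy² − (Σy)²)]
Numerator: 6×1538.45 − 75.3×116.5 = 458.25
Denominator: √[(7942.5 − 5670.09)(14961.18 − 13572.25)] = √[2272.41 × 1388.93] = 1776.5749
r = 458.25 / 1776.5749 ≈ 0.2579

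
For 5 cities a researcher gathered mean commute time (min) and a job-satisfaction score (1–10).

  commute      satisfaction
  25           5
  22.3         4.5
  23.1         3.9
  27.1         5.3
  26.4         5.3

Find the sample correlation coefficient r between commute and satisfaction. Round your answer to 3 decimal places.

n = 5, Σx = 123.9, Σy = 24, Σx² = 3087.27, Σy² = 116.64, Σxy = 598.99
nΣxy − ΣxΣy = 2994.95 − 2973.6 = 21.35
nΣx² − (Σx)² = 15436.35 − 15351.21 = 85.14; nΣy² − (Σy)² = 583.2 − 576 = 7.2
r = 21.35 / √(85.14 × 7.2) = 21.35 / 24.7590 ≈ 0.862

0.862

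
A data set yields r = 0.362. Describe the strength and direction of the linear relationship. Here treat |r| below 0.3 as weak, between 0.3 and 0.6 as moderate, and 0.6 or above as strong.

r = 0.362 > 0 so the relationship is positive.
|r| = 0.362, which falls in the moderate range.

moderate positive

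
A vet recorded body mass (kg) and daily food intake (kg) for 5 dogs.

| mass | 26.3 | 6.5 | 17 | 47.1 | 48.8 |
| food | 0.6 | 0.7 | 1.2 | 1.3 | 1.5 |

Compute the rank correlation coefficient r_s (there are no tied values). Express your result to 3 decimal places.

Rank mass: 3, 1, 2, 4, 5
Rank food: 1, 2, 3, 4, 5
d = rank(mass) − rank(food): 2, -1, -1, 0, 0; Σd² = 6
ρ = 1 − 6Σd² / [n(n²−1)] = 1 − 6×6 / (5×24) = 1 − 36/120 ≈ 0.700

0.700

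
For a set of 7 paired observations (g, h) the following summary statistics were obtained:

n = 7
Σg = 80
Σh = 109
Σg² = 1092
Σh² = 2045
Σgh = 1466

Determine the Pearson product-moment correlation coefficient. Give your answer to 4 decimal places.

0.8862

r = (nΣgh − ΣgΣh) / √[(nΣg² − (Σg)²)(nΣh² − (Σh)²)]
Numerator: 7×1466 − 80×109 = 1542
Denominator: √[(7644 − 6400)(14315 − 11881)] = √[1244 × 2434] = 1740.0851
r = 1542 / 1740.0851 ≈ 0.8862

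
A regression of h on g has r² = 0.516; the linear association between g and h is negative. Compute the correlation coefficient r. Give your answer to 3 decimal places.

-0.718

|r| = √0.516 = 0.718
The association is negative, so r = −0.718.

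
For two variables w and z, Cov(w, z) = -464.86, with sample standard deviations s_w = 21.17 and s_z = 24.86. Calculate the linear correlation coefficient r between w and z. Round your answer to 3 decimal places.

-0.883

r = Cov(w,z) / (s_w · s_z) = -464.86 / (21.17 × 24.86)
  = -464.86 / 526.2862 ≈ -0.883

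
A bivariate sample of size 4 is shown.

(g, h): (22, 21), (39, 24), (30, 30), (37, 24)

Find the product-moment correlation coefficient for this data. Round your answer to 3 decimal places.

n = 4, Σg = 128, Σh = 99, Σg² = 4274, Σh² = 2493, Σgh = 3186
nΣgh − ΣgΣh = 12744 − 12672 = 72
nΣg² − (Σg)² = 17096 − 16384 = 712; nΣh² − (Σh)² = 9972 − 9801 = 171
r = 72 / √(712 × 171) = 72 / 348.9298 ≈ 0.206

0.206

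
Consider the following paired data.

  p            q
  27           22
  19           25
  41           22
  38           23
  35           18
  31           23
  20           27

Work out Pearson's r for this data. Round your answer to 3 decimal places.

-0.660

n = 7, Σp = 211, Σq = 160, Σp² = 6801, Σq² = 3704, Σpq = 4728
nΣpq − ΣpΣq = 33096 − 33760 = -664
nΣp² − (Σp)² = 47607 − 44521 = 3086; nΣq² − (Σq)² = 25928 − 25600 = 328
r = -664 / √(3086 × 328) = -664 / 1006.0855 ≈ -0.660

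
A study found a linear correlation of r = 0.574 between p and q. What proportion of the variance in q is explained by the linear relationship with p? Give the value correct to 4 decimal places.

r² = (0.574)² = 0.3295

0.3295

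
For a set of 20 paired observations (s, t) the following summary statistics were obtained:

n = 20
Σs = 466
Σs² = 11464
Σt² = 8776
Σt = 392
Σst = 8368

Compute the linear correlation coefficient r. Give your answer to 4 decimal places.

r = (nΣst − ΣsΣt) / √[(nΣs² − (Σs)²)(nΣt² − (Σt)²)]
Numerator: 20×8368 − 466×392 = -15312
Denominator: √[(229280 − 217156)(175520 − 153664)] = √[12124 × 21856] = 16278.2721
r = -15312 / 16278.2721 ≈ -0.9406

-0.9406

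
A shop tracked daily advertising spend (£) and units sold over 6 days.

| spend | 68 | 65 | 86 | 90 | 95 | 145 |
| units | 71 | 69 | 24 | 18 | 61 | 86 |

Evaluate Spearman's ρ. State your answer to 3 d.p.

Rank spend: 2, 1, 3, 4, 5, 6
Rank units: 5, 4, 2, 1, 3, 6
d = rank(spend) − rank(units): -3, -3, 1, 3, 2, 0; Σd² = 32
ρ = 1 − 6Σd² / [n(n²−1)] = 1 − 6×32 / (6×35) = 1 − 192/210 ≈ 0.086

0.086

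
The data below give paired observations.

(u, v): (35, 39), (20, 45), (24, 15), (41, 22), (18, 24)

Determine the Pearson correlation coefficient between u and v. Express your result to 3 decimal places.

n = 5, Σu = 138, Σv = 145, Σu² = 4206, Σv² = 4831, Σuv = 3959
nΣuv − ΣuΣv = 19795 − 20010 = -215
nΣu² − (Σu)² = 21030 − 19044 = 1986; nΣv² − (Σv)² = 24155 − 21025 = 3130
r = -215 / √(1986 × 3130) = -215 / 2493.2268 ≈ -0.086

-0.086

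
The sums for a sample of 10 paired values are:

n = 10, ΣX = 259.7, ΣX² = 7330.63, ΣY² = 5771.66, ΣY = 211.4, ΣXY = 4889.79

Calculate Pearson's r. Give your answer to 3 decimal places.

-0.687

r = (nΣXY − ΣXΣY) / √[(nΣX² − (ΣX)²)(nΣY² − (ΣY)²)]
Numerator: 10×4889.79 − 259.7×211.4 = -6002.68
Denominator: √[(73306.3 − 67444.09)(57716.6 − 44689.96)] = √[5862.21 × 13026.64] = 8738.7012
r = -6002.68 / 8738.7012 ≈ -0.687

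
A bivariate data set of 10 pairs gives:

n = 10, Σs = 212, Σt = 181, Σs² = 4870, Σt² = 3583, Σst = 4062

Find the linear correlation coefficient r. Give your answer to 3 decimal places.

r = (nΣst − ΣsΣt) / √[(nΣs² − (Σs)²)(nΣt² − (Σt)²)]
Numerator: 10×4062 − 212×181 = 2248
Denominator: √[(48700 − 44944)(35830 − 32761)] = √[3756 × 3069] = 3395.1677
r = 2248 / 3395.1677 ≈ 0.662

0.662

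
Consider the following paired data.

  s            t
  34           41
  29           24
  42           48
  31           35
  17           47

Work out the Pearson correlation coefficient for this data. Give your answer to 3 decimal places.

0.064

n = 5, Σs = 153, Σt = 195, Σs² = 5011, Σt² = 7995, Σst = 5990
nΣst − ΣsΣt = 29950 − 29835 = 115
nΣs² − (Σs)² = 25055 − 23409 = 1646; nΣt² − (Σt)² = 39975 − 38025 = 1950
r = 115 / √(1646 × 1950) = 115 / 1791.5636 ≈ 0.064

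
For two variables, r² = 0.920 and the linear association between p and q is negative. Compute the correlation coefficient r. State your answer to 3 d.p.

|r| = √0.920 = 0.959
The association is negative, so r = −0.959.

-0.959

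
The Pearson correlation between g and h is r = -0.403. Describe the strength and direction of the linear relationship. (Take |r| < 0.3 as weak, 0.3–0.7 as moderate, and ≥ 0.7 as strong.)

moderate negative

r = -0.403 < 0 so the relationship is negative.
|r| = 0.403, which falls in the moderate range.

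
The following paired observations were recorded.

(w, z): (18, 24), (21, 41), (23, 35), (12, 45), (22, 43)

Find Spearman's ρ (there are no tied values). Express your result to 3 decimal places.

Rank w: 2, 3, 5, 1, 4
Rank z: 1, 3, 2, 5, 4
d = rank(w) − rank(z): 1, 0, 3, -4, 0; Σd² = 26
ρ = 1 − 6Σd² / [n(n²−1)] = 1 − 6×26 / (5×24) = 1 − 156/120 ≈ -0.300

-0.300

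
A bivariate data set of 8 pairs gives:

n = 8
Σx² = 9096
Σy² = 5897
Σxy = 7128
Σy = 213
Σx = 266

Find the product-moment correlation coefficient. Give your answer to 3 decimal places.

0.192

r = (nΣxy − ΣxΣy) / √[(nΣx² − (Σx)²)(nΣy² − (Σy)²)]
Numerator: 8×7128 − 266×213 = 366
Denominator: √[(72768 − 70756)(47176 − 45369)] = √[2012 × 1807] = 1906.7470
r = 366 / 1906.7470 ≈ 0.192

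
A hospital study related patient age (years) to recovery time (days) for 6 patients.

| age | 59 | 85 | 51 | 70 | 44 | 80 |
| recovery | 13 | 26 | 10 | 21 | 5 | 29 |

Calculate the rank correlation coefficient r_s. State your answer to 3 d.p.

Rank age: 3, 6, 2, 4, 1, 5
Rank recovery: 3, 5, 2, 4, 1, 6
d = rank(age) − rank(recovery): 0, 1, 0, 0, 0, -1; Σd² = 2
ρ = 1 − 6Σd² / [n(n²−1)] = 1 − 6×2 / (6×35) = 1 − 12/210 ≈ 0.943

0.943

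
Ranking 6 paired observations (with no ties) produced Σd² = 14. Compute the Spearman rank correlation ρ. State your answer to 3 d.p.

ρ = 1 − 6Σd² / [n(n²−1)] = 1 − 6×14 / (6×35)
  = 1 − 84/210 = 1 − 0.4000 ≈ 0.600

0.600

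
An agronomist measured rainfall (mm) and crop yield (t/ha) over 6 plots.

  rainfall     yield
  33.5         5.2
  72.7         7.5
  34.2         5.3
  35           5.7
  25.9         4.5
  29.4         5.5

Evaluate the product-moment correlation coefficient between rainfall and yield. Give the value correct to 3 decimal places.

n = 6, Σx = 230.7, Σy = 33.7, Σx² = 10337.35, Σy² = 194.37, Σxy = 1378.46
nΣxy − ΣxΣy = 8270.76 − 7774.59 = 496.17
nΣx² − (Σx)² = 62024.1 − 53222.49 = 8801.61; nΣy² − (Σy)² = 1166.22 − 1135.69 = 30.53
r = 496.17 / √(8801.61 × 30.53) = 496.17 / 518.3755 ≈ 0.957

0.957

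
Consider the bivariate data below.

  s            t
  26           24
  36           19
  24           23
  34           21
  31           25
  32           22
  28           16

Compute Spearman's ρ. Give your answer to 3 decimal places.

-0.429

Rank s: 2, 7, 1, 6, 4, 5, 3
Rank t: 6, 2, 5, 3, 7, 4, 1
d = rank(s) − rank(t): -4, 5, -4, 3, -3, 1, 2; Σd² = 80
ρ = 1 − 6Σd² / [n(n²−1)] = 1 − 6×80 / (7×48) = 1 − 480/336 ≈ -0.429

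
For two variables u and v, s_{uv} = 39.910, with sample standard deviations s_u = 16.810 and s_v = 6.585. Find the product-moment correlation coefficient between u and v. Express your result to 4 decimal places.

r = Cov(u,v) / (s_u · s_v) = 39.910 / (16.810 × 6.585)
  = 39.910 / 110.6938 ≈ 0.3605

0.3605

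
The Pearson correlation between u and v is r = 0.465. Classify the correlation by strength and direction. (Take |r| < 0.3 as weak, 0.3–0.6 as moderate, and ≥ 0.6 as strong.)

r = 0.465 > 0 so the relationship is positive.
|r| = 0.465, which falls in the moderate range.

moderate positive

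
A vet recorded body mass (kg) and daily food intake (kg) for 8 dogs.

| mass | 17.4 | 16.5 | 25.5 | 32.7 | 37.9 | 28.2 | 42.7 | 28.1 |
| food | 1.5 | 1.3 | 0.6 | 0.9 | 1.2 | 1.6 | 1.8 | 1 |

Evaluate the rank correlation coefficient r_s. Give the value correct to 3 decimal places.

0.214

Rank mass: 2, 1, 3, 6, 7, 5, 8, 4
Rank food: 6, 5, 1, 2, 4, 7, 8, 3
d = rank(mass) − rank(food): -4, -4, 2, 4, 3, -2, 0, 1; Σd² = 66
ρ = 1 − 6Σd² / [n(n²−1)] = 1 − 6×66 / (8×63) = 1 − 396/504 ≈ 0.214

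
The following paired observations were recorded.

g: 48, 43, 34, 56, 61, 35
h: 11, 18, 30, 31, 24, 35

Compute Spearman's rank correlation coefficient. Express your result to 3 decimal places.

-0.257

Rank g: 4, 3, 1, 5, 6, 2
Rank h: 1, 2, 4, 5, 3, 6
d = rank(g) − rank(h): 3, 1, -3, 0, 3, -4; Σd² = 44
ρ = 1 − 6Σd² / [n(n²−1)] = 1 − 6×44 / (6×35) = 1 − 264/210 ≈ -0.257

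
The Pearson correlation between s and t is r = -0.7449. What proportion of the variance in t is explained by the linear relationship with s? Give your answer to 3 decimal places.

0.555

r² = (-0.7449)² = 0.555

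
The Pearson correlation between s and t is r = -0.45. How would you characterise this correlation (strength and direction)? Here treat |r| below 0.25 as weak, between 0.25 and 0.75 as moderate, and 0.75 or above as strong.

moderate negative

r = -0.45 < 0 so the relationship is negative.
|r| = 0.45, which falls in the moderate range.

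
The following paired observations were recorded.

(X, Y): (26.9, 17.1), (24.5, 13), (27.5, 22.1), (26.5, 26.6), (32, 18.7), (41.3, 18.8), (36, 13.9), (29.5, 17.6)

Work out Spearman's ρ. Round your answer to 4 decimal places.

Rank X: 3, 1, 4, 2, 6, 8, 7, 5
Rank Y: 3, 1, 7, 8, 5, 6, 2, 4
d = rank(X) − rank(Y): 0, 0, -3, -6, 1, 2, 5, 1; Σd² = 76
ρ = 1 − 6Σd² / [n(n²−1)] = 1 − 6×76 / (8×63) = 1 − 456/504 ≈ 0.0952

0.0952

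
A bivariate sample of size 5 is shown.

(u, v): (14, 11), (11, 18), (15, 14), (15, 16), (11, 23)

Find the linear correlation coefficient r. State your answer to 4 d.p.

-0.7419

n = 5, Σu = 66, Σv = 82, Σu² = 888, Σv² = 1426, Σuv = 1055
nΣuv − ΣuΣv = 5275 − 5412 = -137
nΣu² − (Σu)² = 4440 − 4356 = 84; nΣv² − (Σv)² = 7130 − 6724 = 406
r = -137 / √(84 × 406) = -137 / 184.6727 ≈ -0.7419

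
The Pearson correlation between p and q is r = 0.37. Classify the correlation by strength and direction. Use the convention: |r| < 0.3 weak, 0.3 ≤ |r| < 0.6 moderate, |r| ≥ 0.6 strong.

moderate positive

r = 0.37 > 0 so the relationship is positive.
|r| = 0.37, which falls in the moderate range.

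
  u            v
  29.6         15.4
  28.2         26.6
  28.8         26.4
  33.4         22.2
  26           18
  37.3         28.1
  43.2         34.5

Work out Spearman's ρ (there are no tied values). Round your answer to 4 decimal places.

0.5714

Rank u: 4, 2, 3, 5, 1, 6, 7
Rank v: 1, 5, 4, 3, 2, 6, 7
d = rank(u) − rank(v): 3, -3, -1, 2, -1, 0, 0; Σd² = 24
ρ = 1 − 6Σd² / [n(n²−1)] = 1 − 6×24 / (7×48) = 1 − 144/336 ≈ 0.5714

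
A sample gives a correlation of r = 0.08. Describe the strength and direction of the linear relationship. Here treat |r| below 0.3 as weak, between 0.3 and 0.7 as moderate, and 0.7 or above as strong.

r = 0.08 > 0 so the relationship is positive.
|r| = 0.08, which falls in the weak range.

weak positive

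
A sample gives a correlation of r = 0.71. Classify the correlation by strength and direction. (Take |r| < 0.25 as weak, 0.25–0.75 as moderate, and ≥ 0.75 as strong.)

r = 0.71 > 0 so the relationship is positive.
|r| = 0.71, which falls in the moderate range.

moderate positive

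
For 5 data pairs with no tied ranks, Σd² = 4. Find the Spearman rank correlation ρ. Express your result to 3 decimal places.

ρ = 1 − 6Σd² / [n(n²−1)] = 1 − 6×4 / (5×24)
  = 1 − 24/120 = 1 − 0.2000 ≈ 0.800

0.800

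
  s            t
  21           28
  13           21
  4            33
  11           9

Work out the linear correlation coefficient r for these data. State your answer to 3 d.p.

-0.104

n = 4, Σs = 49, Σt = 91, Σs² = 747, Σt² = 2395, Σst = 1092
nΣst − ΣsΣt = 4368 − 4459 = -91
nΣs² − (Σs)² = 2988 − 2401 = 587; nΣt² − (Σt)² = 9580 − 8281 = 1299
r = -91 / √(587 × 1299) = -91 / 873.2199 ≈ -0.104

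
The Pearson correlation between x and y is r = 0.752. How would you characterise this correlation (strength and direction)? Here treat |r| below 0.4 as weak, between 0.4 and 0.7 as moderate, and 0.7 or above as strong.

strong positive

r = 0.752 > 0 so the relationship is positive.
|r| = 0.752, which falls in the strong range.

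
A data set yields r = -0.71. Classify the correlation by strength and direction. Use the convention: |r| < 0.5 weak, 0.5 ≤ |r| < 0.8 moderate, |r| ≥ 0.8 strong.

moderate negative

r = -0.71 < 0 so the relationship is negative.
|r| = 0.71, which falls in the moderate range.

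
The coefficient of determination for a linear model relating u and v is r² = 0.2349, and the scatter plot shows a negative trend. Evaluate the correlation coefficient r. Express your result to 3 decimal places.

-0.485

|r| = √0.2349 = 0.485
The association is negative, so r = −0.485.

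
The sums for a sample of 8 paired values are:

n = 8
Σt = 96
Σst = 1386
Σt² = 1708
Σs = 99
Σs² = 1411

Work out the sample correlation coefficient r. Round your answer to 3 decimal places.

r = (nΣst − ΣsΣt) / √[(nΣs² − (Σs)²)(nΣt² − (Σt)²)]
Numerator: 8×1386 − 99×96 = 1584
Denominator: √[(11288 − 9801)(13664 − 9216)] = √[1487 × 4448] = 2571.8040
r = 1584 / 2571.8040 ≈ 0.616

0.616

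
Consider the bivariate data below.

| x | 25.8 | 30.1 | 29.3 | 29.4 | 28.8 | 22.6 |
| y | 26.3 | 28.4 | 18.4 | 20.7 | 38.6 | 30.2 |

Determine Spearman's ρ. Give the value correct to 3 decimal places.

Rank x: 2, 6, 4, 5, 3, 1
Rank y: 3, 4, 1, 2, 6, 5
d = rank(x) − rank(y): -1, 2, 3, 3, -3, -4; Σd² = 48
ρ = 1 − 6Σd² / [n(n²−1)] = 1 − 6×48 / (6×35) = 1 − 288/210 ≈ -0.371

-0.371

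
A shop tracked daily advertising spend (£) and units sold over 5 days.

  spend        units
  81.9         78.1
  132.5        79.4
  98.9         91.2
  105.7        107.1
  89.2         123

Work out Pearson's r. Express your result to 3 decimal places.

-0.292

n = 5, Σx = 508.2, Σy = 478.8, Σx² = 53174.2, Σy² = 47320.82, Σxy = 48228.64
nΣxy − ΣxΣy = 241143.2 − 243326.16 = -2182.96
nΣx² − (Σx)² = 265871 − 258267.24 = 7603.76; nΣy² − (Σy)² = 236604.1 − 229249.44 = 7354.66
r = -2182.96 / √(7603.76 × 7354.66) = -2182.96 / 7478.1729 ≈ -0.292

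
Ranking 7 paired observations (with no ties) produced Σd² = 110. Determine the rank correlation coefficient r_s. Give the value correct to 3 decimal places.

ρ = 1 − 6Σd² / [n(n²−1)] = 1 − 6×110 / (7×48)
  = 1 − 660/336 = 1 − 1.9643 ≈ -0.964

-0.964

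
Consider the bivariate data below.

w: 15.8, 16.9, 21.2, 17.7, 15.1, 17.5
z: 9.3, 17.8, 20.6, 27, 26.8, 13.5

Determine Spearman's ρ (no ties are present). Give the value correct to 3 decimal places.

0.257

Rank w: 2, 3, 6, 5, 1, 4
Rank z: 1, 3, 4, 6, 5, 2
d = rank(w) − rank(z): 1, 0, 2, -1, -4, 2; Σd² = 26
ρ = 1 − 6Σd² / [n(n²−1)] = 1 − 6×26 / (6×35) = 1 − 156/210 ≈ 0.257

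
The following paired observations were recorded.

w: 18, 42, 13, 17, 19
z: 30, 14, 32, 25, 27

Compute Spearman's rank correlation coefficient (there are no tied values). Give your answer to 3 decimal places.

-0.700

Rank w: 3, 5, 1, 2, 4
Rank z: 4, 1, 5, 2, 3
d = rank(w) − rank(z): -1, 4, -4, 0, 1; Σd² = 34
ρ = 1 − 6Σd² / [n(n²−1)] = 1 − 6×34 / (5×24) = 1 − 204/120 ≈ -0.700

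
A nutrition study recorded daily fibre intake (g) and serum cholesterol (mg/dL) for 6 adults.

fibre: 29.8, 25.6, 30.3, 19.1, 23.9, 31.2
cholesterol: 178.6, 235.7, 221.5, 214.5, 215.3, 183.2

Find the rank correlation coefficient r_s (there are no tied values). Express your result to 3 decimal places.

Rank fibre: 4, 3, 5, 1, 2, 6
Rank cholesterol: 1, 6, 5, 3, 4, 2
d = rank(fibre) − rank(cholesterol): 3, -3, 0, -2, -2, 4; Σd² = 42
ρ = 1 − 6Σd² / [n(n²−1)] = 1 − 6×42 / (6×35) = 1 − 252/210 ≈ -0.200

-0.200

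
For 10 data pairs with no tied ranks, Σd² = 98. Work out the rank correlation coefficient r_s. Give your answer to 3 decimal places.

ρ = 1 − 6Σd² / [n(n²−1)] = 1 − 6×98 / (10×99)
  = 1 − 588/990 = 1 − 0.5939 ≈ 0.406

0.406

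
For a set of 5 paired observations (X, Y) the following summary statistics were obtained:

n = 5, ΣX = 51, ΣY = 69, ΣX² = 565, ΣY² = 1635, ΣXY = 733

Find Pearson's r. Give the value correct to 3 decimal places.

0.167

r = (nΣXY − ΣXΣY) / √[(nΣX² − (ΣX)²)(nΣY² − (ΣY)²)]
Numerator: 5×733 − 51×69 = 146
Denominator: √[(2825 − 2601)(8175 − 4761)] = √[224 × 3414] = 874.4919
r = 146 / 874.4919 ≈ 0.167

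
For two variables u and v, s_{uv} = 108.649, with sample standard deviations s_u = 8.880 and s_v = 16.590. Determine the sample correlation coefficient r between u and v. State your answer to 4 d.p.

0.7375

r = Cov(u,v) / (s_u · s_v) = 108.649 / (8.880 × 16.590)
  = 108.649 / 147.3192 ≈ 0.7375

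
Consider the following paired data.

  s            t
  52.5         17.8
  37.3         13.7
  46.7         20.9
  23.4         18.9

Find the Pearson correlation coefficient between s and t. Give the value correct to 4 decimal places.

0.1175

n = 4, Σs = 159.9, Σt = 71.3, Σs² = 6875.99, Σt² = 1298.55, Σst = 2863.8
nΣst − ΣsΣt = 11455.2 − 11400.87 = 54.33
nΣs² − (Σs)² = 27503.96 − 25568.01 = 1935.95; nΣt² − (Σt)² = 5194.2 − 5083.69 = 110.51
r = 54.33 / √(1935.95 × 110.51) = 54.33 / 462.5385 ≈ 0.1175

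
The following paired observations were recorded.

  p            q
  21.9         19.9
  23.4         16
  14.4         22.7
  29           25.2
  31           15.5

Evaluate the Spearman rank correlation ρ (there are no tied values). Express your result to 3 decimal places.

-0.400

Rank p: 2, 3, 1, 4, 5
Rank q: 3, 2, 4, 5, 1
d = rank(p) − rank(q): -1, 1, -3, -1, 4; Σd² = 28
ρ = 1 − 6Σd² / [n(n²−1)] = 1 − 6×28 / (5×24) = 1 − 168/120 ≈ -0.400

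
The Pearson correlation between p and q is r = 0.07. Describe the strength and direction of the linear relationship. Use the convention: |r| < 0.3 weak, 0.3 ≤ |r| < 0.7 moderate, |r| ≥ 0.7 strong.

weak positive

r = 0.07 > 0 so the relationship is positive.
|r| = 0.07, which falls in the weak range.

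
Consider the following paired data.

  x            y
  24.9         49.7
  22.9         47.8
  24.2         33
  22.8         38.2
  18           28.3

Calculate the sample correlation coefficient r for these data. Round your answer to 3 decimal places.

n = 5, Σx = 112.8, Σy = 197, Σx² = 2573.9, Σy² = 8104.06, Σxy = 4511.11
nΣxy − ΣxΣy = 22555.55 − 22221.6 = 333.95
nΣx² − (Σx)² = 12869.5 − 12723.84 = 145.66; nΣy² − (Σy)² = 40520.3 − 38809 = 1711.3
r = 333.95 / √(145.66 × 1711.3) = 333.95 / 499.2674 ≈ 0.669

0.669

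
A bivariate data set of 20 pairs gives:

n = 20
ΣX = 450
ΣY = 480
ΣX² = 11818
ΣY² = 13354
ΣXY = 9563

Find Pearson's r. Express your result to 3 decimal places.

-0.702

r = (nΣXY − ΣXΣY) / √[(nΣX² − (ΣX)²)(nΣY² − (ΣY)²)]
Numerator: 20×9563 − 450×480 = -24740
Denominator: √[(236360 − 202500)(267080 − 230400)] = √[33860 × 36680] = 35241.8047
r = -24740 / 35241.8047 ≈ -0.702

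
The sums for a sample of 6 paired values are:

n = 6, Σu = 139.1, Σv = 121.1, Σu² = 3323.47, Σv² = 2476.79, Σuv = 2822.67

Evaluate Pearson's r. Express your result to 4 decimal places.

r = (nΣuv − ΣuΣv) / √[(nΣu² − (Σu)²)(nΣv² − (Σv)²)]
Numerator: 6×2822.67 − 139.1×121.1 = 91.01
Denominator: √[(19940.82 − 19348.81)(14860.74 − 14665.21)] = √[592.01 × 195.53] = 340.2289
r = 91.01 / 340.2289 ≈ 0.2675

0.2675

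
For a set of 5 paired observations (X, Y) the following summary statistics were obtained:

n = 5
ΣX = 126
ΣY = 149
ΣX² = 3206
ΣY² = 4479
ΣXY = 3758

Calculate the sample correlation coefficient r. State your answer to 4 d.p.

0.0926

r = (nΣXY − ΣXΣY) / √[(nΣX² − (ΣX)²)(nΣY² − (ΣY)²)]
Numerator: 5×3758 − 126×149 = 16
Denominator: √[(16030 − 15876)(22395 − 22201)] = √[154 × 194] = 172.8468
r = 16 / 172.8468 ≈ 0.0926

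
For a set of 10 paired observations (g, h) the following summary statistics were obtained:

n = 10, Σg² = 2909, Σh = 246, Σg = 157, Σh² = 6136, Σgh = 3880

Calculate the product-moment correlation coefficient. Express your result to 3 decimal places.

0.092

r = (nΣgh − ΣgΣh) / √[(nΣg² − (Σg)²)(nΣh² − (Σh)²)]
Numerator: 10×3880 − 157×246 = 178
Denominator: √[(29090 − 24649)(61360 − 60516)] = √[4441 × 844] = 1936.0279
r = 178 / 1936.0279 ≈ 0.092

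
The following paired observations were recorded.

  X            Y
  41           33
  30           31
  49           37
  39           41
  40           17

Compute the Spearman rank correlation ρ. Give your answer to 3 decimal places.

Rank X: 4, 1, 5, 2, 3
Rank Y: 3, 2, 4, 5, 1
d = rank(X) − rank(Y): 1, -1, 1, -3, 2; Σd² = 16
ρ = 1 − 6Σd² / [n(n²−1)] = 1 − 6×16 / (5×24) = 1 − 96/120 ≈ 0.200

0.200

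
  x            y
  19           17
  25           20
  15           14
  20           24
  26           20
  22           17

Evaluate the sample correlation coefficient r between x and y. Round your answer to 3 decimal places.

0.518

n = 6, Σx = 127, Σy = 112, Σx² = 2771, Σy² = 2150, Σxy = 2407
nΣxy − ΣxΣy = 14442 − 14224 = 218
nΣx² − (Σx)² = 16626 − 16129 = 497; nΣy² − (Σy)² = 12900 − 12544 = 356
r = 218 / √(497 × 356) = 218 / 420.6329 ≈ 0.518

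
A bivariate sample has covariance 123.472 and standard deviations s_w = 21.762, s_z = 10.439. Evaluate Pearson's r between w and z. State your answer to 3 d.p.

0.544

r = Cov(w,z) / (s_w · s_z) = 123.472 / (21.762 × 10.439)
  = 123.472 / 227.1735 ≈ 0.544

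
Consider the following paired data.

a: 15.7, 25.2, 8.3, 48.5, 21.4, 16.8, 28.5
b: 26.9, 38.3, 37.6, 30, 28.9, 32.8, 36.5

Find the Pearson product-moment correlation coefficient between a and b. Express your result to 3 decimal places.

-0.173

n = 7, Σa = 164.4, Σb = 231, Σa² = 4855.12, Σb² = 7747.56, Σab = 5364.32
nΣab − ΣaΣb = 37550.24 − 37976.4 = -426.16
nΣa² − (Σa)² = 33985.84 − 27027.36 = 6958.48; nΣb² − (Σb)² = 54232.92 − 53361 = 871.92
r = -426.16 / √(6958.48 × 871.92) = -426.16 / 2463.1764 ≈ -0.173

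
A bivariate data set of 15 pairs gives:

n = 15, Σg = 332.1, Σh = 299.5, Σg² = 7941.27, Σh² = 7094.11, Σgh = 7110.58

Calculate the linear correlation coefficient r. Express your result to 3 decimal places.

r = (nΣgh − ΣgΣh) / √[(nΣg² − (Σg)²)(nΣh² − (Σh)²)]
Numerator: 15×7110.58 − 332.1×299.5 = 7194.75
Denominator: √[(119119.05 − 110290.41)(106411.65 − 89700.25)] = √[8828.64 × 16711.4] = 12146.5606
r = 7194.75 / 12146.5606 ≈ 0.592

0.592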